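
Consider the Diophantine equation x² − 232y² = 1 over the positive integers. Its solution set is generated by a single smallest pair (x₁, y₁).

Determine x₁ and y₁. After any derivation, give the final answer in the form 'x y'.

√232 = [15; 4,3,7,3,4,30, …], period ℓ=6 (even) → k=5
i=0: a=15 ⇒ p=15, q=1
i=1: a=4 ⇒ p=61, q=4
i=2: a=3 ⇒ p=198, q=13
i=3: a=7 ⇒ p=1447, q=95
i=4: a=3 ⇒ p=4539, q=298
i=5: a=4 ⇒ p=19603, q=1287
→ (19603, 1287).  Check: 19603²=384277609, 232·1287²=384277608, difference 1.

19603 1287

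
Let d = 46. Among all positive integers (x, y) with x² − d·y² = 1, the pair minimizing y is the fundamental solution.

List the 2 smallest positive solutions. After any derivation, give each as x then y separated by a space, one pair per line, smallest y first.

√46 → a₀=6, period (1,3,1,1,2,6,2,1,1,3,1,12); ℓ=12 even so k=11
i=0: a=6 ⇒ p=6, q=1
i=1: a=1 ⇒ p=7, q=1
…
i=3: a=1 ⇒ p=34, q=5
i=4: a=1 ⇒ p=61, q=9
i=5: a=2 ⇒ p=156, q=23
…
i=7: a=2 ⇒ p=2150, q=317
…
i=10: a=3 ⇒ p=19038, q=2807
i=11: a=1 ⇒ p=24335, q=3588
→ (24335, 3588).  Check: 24335²=592192225, 46·3588²=592192224, difference 1.
n=2: (24335,3588)∘(24335,3588) = (24335·24335+46·3588·3588, 24335·3588+3588·24335) = (1184384449,174627960)

24335 3588
1184384449 174627960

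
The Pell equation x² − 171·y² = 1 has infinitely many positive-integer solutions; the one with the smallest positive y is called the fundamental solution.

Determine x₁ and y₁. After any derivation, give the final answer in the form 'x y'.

√171 = [13; 13,26, …], period ℓ=2 (even) → k=1
step 0: (13, 1)  from 13·(1,0) + (0,1)
step 1: (170, 13)  from 13·(13,1) + (1,0)
fundamental: x₁=170, y₁=13  (since 28900 − 171·169 = 1)

170 13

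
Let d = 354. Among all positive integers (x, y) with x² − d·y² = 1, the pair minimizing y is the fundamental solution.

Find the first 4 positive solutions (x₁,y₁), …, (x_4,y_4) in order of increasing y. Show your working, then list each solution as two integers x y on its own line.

√354 = [18; 1,4,2,2,18,2,2,4,1,36, …], period ℓ=10 (even) → k=9
k=0  a_k=18  p_k/q_k = 18/1
…
k=2  a_k=4  p_k/q_k = 94/5
k=3  a_k=2  p_k/q_k = 207/11
k=4  a_k=2  p_k/q_k = 508/27
…
k=7  a_k=2  p_k/q_k = 47771/2539
k=8  a_k=4  p_k/q_k = 210294/11177
k=9  a_k=1  p_k/q_k = 258065/13716
fundamental: x₁=258065, y₁=13716  (since 66597544225 − 354·188128656 = 1)
n=2: (258065,13716)∘(258065,13716) = (258065·258065+354·13716·13716, 258065·13716+13716·258065) = (133195088449,7079239080)
n=3: (133195088449,7079239080)∘(258065,13716) = (258065·133195088449+354·13716·7079239080, 258065·7079239080+13716·133195088449) = (68745981000924305,3653807666346684)
n=4: (68745981000924305,3653807666346684)∘(258065,13716) = (258065·68745981000924305+354·13716·3653807666346684, 258065·3653807666346684+13716·68745981000924305) = (35481863173873866451201,1885839750824434773840)

258065 13716
133195088449 7079239080
68745981000924305 3653807666346684
35481863173873866451201 1885839750824434773840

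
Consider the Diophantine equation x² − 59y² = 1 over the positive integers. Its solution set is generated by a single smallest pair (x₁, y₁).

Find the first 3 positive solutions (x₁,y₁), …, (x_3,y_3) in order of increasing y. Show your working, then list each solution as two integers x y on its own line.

530 69
561799 73140
595506410 77528331

√59 = [7; 1,2,7,2,1,14, …], period ℓ=6 (even) → k=5
a_0=7:  p_0=7·1+0=7,  q_0=7·0+1=1
…
a_2=2:  p_2=2·8+7=23,  q_2=2·1+1=3
…
a_4=2:  p_4=2·169+23=361,  q_4=2·22+3=47
a_5=1:  p_5=1·361+169=530,  q_5=1·47+22=69
fundamental: x₁=530, y₁=69  (since 280900 − 59·4761 = 1)
n=2: (530,69)∘(530,69) = (530·530+59·69·69, 530·69+69·530) = (561799,73140)
n=3: (561799,73140)∘(530,69) = (530·561799+59·69·73140, 530·73140+69·561799) = (595506410,77528331)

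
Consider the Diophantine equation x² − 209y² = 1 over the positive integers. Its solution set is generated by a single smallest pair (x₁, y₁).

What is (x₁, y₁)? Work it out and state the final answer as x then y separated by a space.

d=209: √d = [14; 2,5,3,2,3,5,2,28] (ℓ=8, even), read p_7/q_7
k=0  a_k=14  p_k/q_k = 14/1
…
k=3  a_k=3  p_k/q_k = 506/35
k=4  a_k=2  p_k/q_k = 1171/81
k=5  a_k=3  p_k/q_k = 4019/278
k=6  a_k=5  p_k/q_k = 21266/1471
k=7  a_k=2  p_k/q_k = 46551/3220
→ (46551, 3220).  Check: 46551²=2166995601, 209·3220²=2166995600, difference 1.

46551 3220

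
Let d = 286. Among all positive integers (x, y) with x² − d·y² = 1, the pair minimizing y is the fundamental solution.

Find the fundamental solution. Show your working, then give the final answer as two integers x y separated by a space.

561835 33222

√286 = [16; 1,10,3,3,2,3,3,10,1,32, …], period ℓ=10 (even) → k=9
i=0: a=16 ⇒ p=16, q=1
…
i=5: a=2 ⇒ p=4397, q=260
…
i=7: a=3 ⇒ p=49703, q=2939
i=8: a=10 ⇒ p=512132, q=30283
i=9: a=1 ⇒ p=561835, q=33222
fundamental: x₁=561835, y₁=33222  (since 315658567225 − 286·1103701284 = 1)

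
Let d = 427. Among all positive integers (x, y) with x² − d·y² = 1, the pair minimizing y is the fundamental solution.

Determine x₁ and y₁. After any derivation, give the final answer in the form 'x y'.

√427 → a₀=20, period (1,1,1,40); ℓ=4 even so k=3
k=0  a_k=20  p_k/q_k = 20/1
…
k=2  a_k=1  p_k/q_k = 41/2
k=3  a_k=1  p_k/q_k = 62/3
(x₁, y₁) = (62, 3);  62² − 427·3² = 1 ✓

62 3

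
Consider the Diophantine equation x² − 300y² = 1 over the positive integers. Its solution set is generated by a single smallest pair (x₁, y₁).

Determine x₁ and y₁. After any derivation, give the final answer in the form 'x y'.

d=300: √d = [17; 3,8,3,34] (ℓ=4, even), read p_3/q_3
i=0: a=17 ⇒ p=17, q=1
…
i=2: a=8 ⇒ p=433, q=25
i=3: a=3 ⇒ p=1351, q=78
→ (1351, 78).  Check: 1351²=1825201, 300·78²=1825200, difference 1.

1351 78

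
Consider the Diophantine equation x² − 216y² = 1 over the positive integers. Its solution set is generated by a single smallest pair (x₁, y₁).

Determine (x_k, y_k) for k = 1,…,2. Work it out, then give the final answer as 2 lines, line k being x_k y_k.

485 33
470449 32010

√216 → a₀=14, period (1,2,3,2,1,28); ℓ=6 even so k=5
step 0: (14, 1)  from 14·(1,0) + (0,1)
step 1: (15, 1)  from 1·(14,1) + (1,0)
step 2: (44, 3)  from 2·(15,1) + (14,1)
…
step 4: (338, 23)  from 2·(147,10) + (44,3)
step 5: (485, 33)  from 1·(338,23) + (147,10)
(x₁, y₁) = (485, 33);  485² − 216·33² = 1 ✓
n=2: (485,33)∘(485,33) = (485·485+216·33·33, 485·33+33·485) = (470449,32010)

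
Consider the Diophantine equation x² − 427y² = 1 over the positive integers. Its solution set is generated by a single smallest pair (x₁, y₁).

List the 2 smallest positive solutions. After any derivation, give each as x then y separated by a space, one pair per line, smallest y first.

d=427: √d = [20; 1,1,1,40] (ℓ=4, even), read p_3/q_3
i=0: a=20 ⇒ p=20, q=1
i=1: a=1 ⇒ p=21, q=1
i=2: a=1 ⇒ p=41, q=2
i=3: a=1 ⇒ p=62, q=3
→ (62, 3).  Check: 62²=3844, 427·3²=3843, difference 1.
(62+3√427)^2 = 7687 + 372√427

62 3
7687 372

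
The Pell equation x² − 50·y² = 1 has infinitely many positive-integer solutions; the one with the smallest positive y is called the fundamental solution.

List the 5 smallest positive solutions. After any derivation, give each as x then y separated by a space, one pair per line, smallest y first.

99 14
19601 2772
3880899 548842
768398401 108667944
152139002499 21515704070

d=50: √d = [7; 14] (ℓ=1, odd), read p_1/q_1
a_0=7:  p_0=7·1+0=7,  q_0=7·0+1=1
a_1=14:  p_1=14·7+1=99,  q_1=14·1+0=14
→ (99, 14).  Check: 99²=9801, 50·14²=9800, difference 1.
k=2:  x_2 = 99·99+50·14·14 = 19601,  y_2 = 99·14+14·99 = 2772
k=3:  x_3 = 99·19601+50·14·2772 = 3880899,  y_3 = 99·2772+14·19601 = 548842
k=4:  x_4 = 99·3880899+50·14·548842 = 768398401,  y_4 = 99·548842+14·3880899 = 108667944
k=5:  x_5 = 99·768398401+50·14·108667944 = 152139002499,  y_5 = 99·108667944+14·768398401 = 21515704070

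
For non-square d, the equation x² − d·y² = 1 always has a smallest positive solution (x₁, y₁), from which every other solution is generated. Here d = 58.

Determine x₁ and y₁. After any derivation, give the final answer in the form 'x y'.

[7; 1,1,1,1,1,1,14] for √58; ℓ=7 ⇒ convergent index 13
step 0: (7, 1)  from 7·(1,0) + (0,1)
…
step 2: (15, 2)  from 1·(8,1) + (7,1)
step 3: (23, 3)  from 1·(15,2) + (8,1)
step 4: (38, 5)  from 1·(23,3) + (15,2)
step 5: (61, 8)  from 1·(38,5) + (23,3)
step 6: (99, 13)  from 1·(61,8) + (38,5)
…
step 9: (2993, 393)  from 1·(1546,203) + (1447,190)
step 10: (4539, 596)  from 1·(2993,393) + (1546,203)
step 11: (7532, 989)  from 1·(4539,596) + (2993,393)
step 12: (12071, 1585)  from 1·(7532,989) + (4539,596)
step 13: (19603, 2574)  from 1·(12071,1585) + (7532,989)
(x₁, y₁) = (19603, 2574);  19603² − 58·2574² = 1 ✓

19603 2574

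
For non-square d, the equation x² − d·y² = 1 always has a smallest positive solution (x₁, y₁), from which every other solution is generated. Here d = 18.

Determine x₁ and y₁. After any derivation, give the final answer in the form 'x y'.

17 4

√18 → a₀=4, period (4,8); ℓ=2 even so k=1
k=0  a_k=4  p_k/q_k = 4/1
k=1  a_k=4  p_k/q_k = 17/4
(x₁, y₁) = (17, 4);  17² − 18·4² = 1 ✓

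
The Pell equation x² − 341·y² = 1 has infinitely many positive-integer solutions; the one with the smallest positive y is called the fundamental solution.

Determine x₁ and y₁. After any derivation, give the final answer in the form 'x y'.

d=341: √d = [18; 2,6,1,8,2,…,6,2,36] (ℓ=14, even), read p_13/q_13
k=0  a_k=18  p_k/q_k = 18/1
k=1  a_k=2  p_k/q_k = 37/2
…
k=3  a_k=1  p_k/q_k = 277/15
k=4  a_k=8  p_k/q_k = 2456/133
k=5  a_k=2  p_k/q_k = 5189/281
…
k=9  a_k=2  p_k/q_k = 76727/4155
k=10  a_k=8  p_k/q_k = 641940/34763
k=11  a_k=1  p_k/q_k = 718667/38918
k=12  a_k=6  p_k/q_k = 4953942/268271
k=13  a_k=2  p_k/q_k = 10626551/575460
fundamental: x₁=10626551, y₁=575460  (since 112923586155601 − 341·331154211600 = 1)

10626551 575460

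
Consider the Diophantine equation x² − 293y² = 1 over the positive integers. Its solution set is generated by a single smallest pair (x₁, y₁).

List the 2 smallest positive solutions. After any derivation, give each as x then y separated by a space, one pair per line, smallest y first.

d=293: √d = [17; 8,1,1,8,34] (ℓ=5, odd), read p_9/q_9
k=0  a_k=17  p_k/q_k = 17/1
k=1  a_k=8  p_k/q_k = 137/8
…
k=4  a_k=8  p_k/q_k = 2482/145
k=5  a_k=34  p_k/q_k = 84679/4947
k=6  a_k=8  p_k/q_k = 679914/39721
k=7  a_k=1  p_k/q_k = 764593/44668
k=8  a_k=1  p_k/q_k = 1444507/84389
k=9  a_k=8  p_k/q_k = 12320649/719780
fundamental: x₁=12320649, y₁=719780  (since 151798391781201 − 293·518083248400 = 1)
(12320649+719780√293)^2 = 303596783562401 + 17736313474440√293

12320649 719780
303596783562401 17736313474440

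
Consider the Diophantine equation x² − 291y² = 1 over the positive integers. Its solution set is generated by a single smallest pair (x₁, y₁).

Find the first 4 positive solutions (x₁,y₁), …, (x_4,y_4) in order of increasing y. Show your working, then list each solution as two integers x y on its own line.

290 17
168199 9860
97555130 5718783
56581807201 3316884280

√291 = [17; 17,34, …], period ℓ=2 (even) → k=1
k=0  a_k=17  p_k/q_k = 17/1
k=1  a_k=17  p_k/q_k = 290/17
fundamental: x₁=290, y₁=17  (since 84100 − 291·289 = 1)
k=2:  x_2 = 290·290+291·17·17 = 168199,  y_2 = 290·17+17·290 = 9860
k=3:  x_3 = 290·168199+291·17·9860 = 97555130,  y_3 = 290·9860+17·168199 = 5718783
k=4:  x_4 = 290·97555130+291·17·5718783 = 56581807201,  y_4 = 290·5718783+17·97555130 = 3316884280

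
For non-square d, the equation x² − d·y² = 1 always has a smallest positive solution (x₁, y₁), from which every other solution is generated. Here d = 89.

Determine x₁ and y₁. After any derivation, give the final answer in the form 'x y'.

500001 53000

d=89: √d = [9; 2,3,3,2,18] (ℓ=5, odd), read p_9/q_9
i=0: a=9 ⇒ p=9, q=1
…
i=2: a=3 ⇒ p=66, q=7
…
i=4: a=2 ⇒ p=500, q=53
…
i=6: a=2 ⇒ p=18934, q=2007
…
i=8: a=3 ⇒ p=216991, q=23001
i=9: a=2 ⇒ p=500001, q=53000
(x₁, y₁) = (500001, 53000);  500001² − 89·53000² = 1 ✓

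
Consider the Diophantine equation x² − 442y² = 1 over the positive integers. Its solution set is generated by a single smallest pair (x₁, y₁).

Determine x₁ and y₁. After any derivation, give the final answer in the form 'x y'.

√442 → a₀=21, period (42); ℓ=1 odd so k=1
k=0  a_k=21  p_k/q_k = 21/1
k=1  a_k=42  p_k/q_k = 883/42
→ (883, 42).  Check: 883²=779689, 442·42²=779688, difference 1.

883 42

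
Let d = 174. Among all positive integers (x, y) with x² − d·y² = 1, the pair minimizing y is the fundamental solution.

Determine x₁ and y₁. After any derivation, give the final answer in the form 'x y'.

1451 110

d=174: √d = [13; 5,4,5,26] (ℓ=4, even), read p_3/q_3
step 0: (13, 1)  from 13·(1,0) + (0,1)
step 1: (66, 5)  from 5·(13,1) + (1,0)
step 2: (277, 21)  from 4·(66,5) + (13,1)
step 3: (1451, 110)  from 5·(277,21) + (66,5)
→ (1451, 110).  Check: 1451²=2105401, 174·110²=2105400, difference 1.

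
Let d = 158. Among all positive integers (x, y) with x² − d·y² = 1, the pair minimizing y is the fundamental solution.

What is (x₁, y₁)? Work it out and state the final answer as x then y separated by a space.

d=158: √d = [12; 1,1,3,12,3,1,1,24] (ℓ=8, even), read p_7/q_7
step 0: (12, 1)  from 12·(1,0) + (0,1)
…
step 2: (25, 2)  from 1·(13,1) + (12,1)
…
step 5: (3331, 265)  from 3·(1081,86) + (88,7)
step 6: (4412, 351)  from 1·(3331,265) + (1081,86)
step 7: (7743, 616)  from 1·(4412,351) + (3331,265)
fundamental: x₁=7743, y₁=616  (since 59954049 − 158·379456 = 1)

7743 616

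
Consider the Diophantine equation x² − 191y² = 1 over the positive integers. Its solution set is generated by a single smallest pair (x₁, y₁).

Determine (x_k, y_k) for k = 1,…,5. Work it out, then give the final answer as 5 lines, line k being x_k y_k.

[13; 1,4,1,1,3,…,4,1,26] for √191; ℓ=16 ⇒ convergent index 15
i=0: a=13 ⇒ p=13, q=1
i=1: a=1 ⇒ p=14, q=1
…
i=4: a=1 ⇒ p=152, q=11
i=5: a=3 ⇒ p=539, q=39
i=6: a=2 ⇒ p=1230, q=89
i=7: a=2 ⇒ p=2999, q=217
…
i=13: a=1 ⇒ p=1616447, q=116962
i=14: a=4 ⇒ p=7377553, q=533821
i=15: a=1 ⇒ p=8994000, q=650783
→ (8994000, 650783).  Check: 8994000²=80892036000000, 191·650783²=80892035999999, difference 1.
(x_2, y_2) = (8994000·8994000 + 191·650783·650783, 8994000·650783 + 650783·8994000) = (161784071999999, 11706284604000)
(x_3, y_3) = (8994000·161784071999999 + 191·650783·11706284604000, 8994000·11706284604000 + 650783·161784071999999) = (2910171887135973018000, 210572647456751349217)
(x_4, y_4) = (8994000·2910171887135973018000 + 191·650783·210572647456751349217, 8994000·210572647456751349217 + 650783·2910171887135973018000) = (52348171905801720863712000001, 3787780782452031563430792000)
(x_5, y_5) = (8994000·52348171905801720863712000001 + 191·650783·3787780782452031563430792000, 8994000·3787780782452031563430792000 + 650783·52348171905801720863712000001) = (941638916241558444724564320044970000, 68134600714746933190345629744650783)

8994000 650783
161784071999999 11706284604000
2910171887135973018000 210572647456751349217
52348171905801720863712000001 3787780782452031563430792000
941638916241558444724564320044970000 68134600714746933190345629744650783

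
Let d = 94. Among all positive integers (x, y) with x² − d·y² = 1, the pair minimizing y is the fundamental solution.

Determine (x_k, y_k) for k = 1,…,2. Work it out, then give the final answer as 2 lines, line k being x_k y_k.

√94 → a₀=9, period (1,2,3,1,1,…,2,1,18); ℓ=16 even so k=15
k=0  a_k=9  p_k/q_k = 9/1
k=1  a_k=1  p_k/q_k = 10/1
k=2  a_k=2  p_k/q_k = 29/3
…
k=5  a_k=1  p_k/q_k = 223/23
k=6  a_k=5  p_k/q_k = 1241/128
k=7  a_k=1  p_k/q_k = 1464/151
…
k=9  a_k=1  p_k/q_k = 14417/1487
k=10  a_k=5  p_k/q_k = 85038/8771
k=11  a_k=1  p_k/q_k = 99455/10258
k=12  a_k=1  p_k/q_k = 184493/19029
k=13  a_k=3  p_k/q_k = 652934/67345
k=14  a_k=2  p_k/q_k = 1490361/153719
k=15  a_k=1  p_k/q_k = 2143295/221064
→ (2143295, 221064).  Check: 2143295²=4593713457025, 94·221064²=4593713457024, difference 1.
(2143295+221064√94)^2 = 9187426914049 + 947610731760√94

2143295 221064
9187426914049 947610731760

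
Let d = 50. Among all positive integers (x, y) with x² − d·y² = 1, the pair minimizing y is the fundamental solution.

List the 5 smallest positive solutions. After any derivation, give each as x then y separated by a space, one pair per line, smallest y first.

d=50: √d = [7; 14] (ℓ=1, odd), read p_1/q_1
step 0: (7, 1)  from 7·(1,0) + (0,1)
step 1: (99, 14)  from 14·(7,1) + (1,0)
→ (99, 14).  Check: 99²=9801, 50·14²=9800, difference 1.
n=2: (99,14)∘(99,14) = (99·99+50·14·14, 99·14+14·99) = (19601,2772)
n=3: (19601,2772)∘(99,14) = (99·19601+50·14·2772, 99·2772+14·19601) = (3880899,548842)
n=4: (3880899,548842)∘(99,14) = (99·3880899+50·14·548842, 99·548842+14·3880899) = (768398401,108667944)
n=5: (768398401,108667944)∘(99,14) = (99·768398401+50·14·108667944, 99·108667944+14·768398401) = (152139002499,21515704070)

99 14
19601 2772
3880899 548842
768398401 108667944
152139002499 21515704070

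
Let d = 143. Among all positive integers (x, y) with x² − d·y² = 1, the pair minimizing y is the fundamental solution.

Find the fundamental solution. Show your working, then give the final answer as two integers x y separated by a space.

d=143: √d = [11; 1,22] (ℓ=2, even), read p_1/q_1
step 0: (11, 1)  from 11·(1,0) + (0,1)
step 1: (12, 1)  from 1·(11,1) + (1,0)
→ (12, 1).  Check: 12²=144, 143·1²=143, difference 1.

12 1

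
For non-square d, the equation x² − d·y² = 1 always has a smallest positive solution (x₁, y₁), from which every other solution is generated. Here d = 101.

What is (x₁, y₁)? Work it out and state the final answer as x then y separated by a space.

201 20

√101 = [10; 20, …], period ℓ=1 (odd) → k=1
k=0  a_k=10  p_k/q_k = 10/1
k=1  a_k=20  p_k/q_k = 201/20
(x₁, y₁) = (201, 20);  201² − 101·20² = 1 ✓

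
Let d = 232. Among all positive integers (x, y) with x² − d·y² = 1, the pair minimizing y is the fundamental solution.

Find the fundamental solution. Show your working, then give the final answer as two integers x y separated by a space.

19603 1287

√232 → a₀=15, period (4,3,7,3,4,30); ℓ=6 even so k=5
step 0: (15, 1)  from 15·(1,0) + (0,1)
step 1: (61, 4)  from 4·(15,1) + (1,0)
…
step 4: (4539, 298)  from 3·(1447,95) + (198,13)
step 5: (19603, 1287)  from 4·(4539,298) + (1447,95)
→ (19603, 1287).  Check: 19603²=384277609, 232·1287²=384277608, difference 1.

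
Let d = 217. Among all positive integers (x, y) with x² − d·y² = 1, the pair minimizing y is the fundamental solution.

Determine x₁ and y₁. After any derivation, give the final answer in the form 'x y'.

[14; 1,2,1,2,1,…,2,1,28] for √217; ℓ=16 ⇒ convergent index 15
step 0: (14, 1)  from 14·(1,0) + (0,1)
step 1: (15, 1)  from 1·(14,1) + (1,0)
step 2: (44, 3)  from 2·(15,1) + (14,1)
step 3: (59, 4)  from 1·(44,3) + (15,1)
…
step 5: (221, 15)  from 1·(162,11) + (59,4)
step 6: (383, 26)  from 1·(221,15) + (162,11)
step 7: (3668, 249)  from 9·(383,26) + (221,15)
…
step 9: (139163, 9447)  from 9·(15055,1022) + (3668,249)
step 10: (154218, 10469)  from 1·(139163,9447) + (15055,1022)
step 11: (293381, 19916)  from 1·(154218,10469) + (139163,9447)
step 12: (740980, 50301)  from 2·(293381,19916) + (154218,10469)
…
step 14: (2809702, 190735)  from 2·(1034361,70217) + (740980,50301)
step 15: (3844063, 260952)  from 1·(2809702,190735) + (1034361,70217)
fundamental: x₁=3844063, y₁=260952  (since 14776820347969 − 217·68095946304 = 1)

3844063 260952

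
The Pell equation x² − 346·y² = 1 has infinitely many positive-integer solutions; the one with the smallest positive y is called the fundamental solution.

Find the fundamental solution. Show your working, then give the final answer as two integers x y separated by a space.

√346 → a₀=18, period (1,1,1,1,36); ℓ=5 odd so k=9
k=0  a_k=18  p_k/q_k = 18/1
…
k=2  a_k=1  p_k/q_k = 37/2
…
k=4  a_k=1  p_k/q_k = 93/5
…
k=7  a_k=1  p_k/q_k = 6901/371
k=8  a_k=1  p_k/q_k = 10398/559
k=9  a_k=1  p_k/q_k = 17299/930
fundamental: x₁=17299, y₁=930  (since 299255401 − 346·864900 = 1)

17299 930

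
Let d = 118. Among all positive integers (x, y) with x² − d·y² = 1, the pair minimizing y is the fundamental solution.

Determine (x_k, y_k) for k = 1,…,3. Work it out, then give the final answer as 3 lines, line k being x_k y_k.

306917 28254
188396089777 17343265836
115643925371868101 10645886241146970

√118 → a₀=10, period (1,6,3,2,10,2,3,6,1,20); ℓ=10 even so k=9
k=0  a_k=10  p_k/q_k = 10/1
…
k=3  a_k=3  p_k/q_k = 239/22
…
k=8  a_k=6  p_k/q_k = 264802/24377
k=9  a_k=1  p_k/q_k = 306917/28254
→ (306917, 28254).  Check: 306917²=94198044889, 118·28254²=94198044888, difference 1.
n=2: (306917,28254)∘(306917,28254) = (306917·306917+118·28254·28254, 306917·28254+28254·306917) = (188396089777,17343265836)
n=3: (188396089777,17343265836)∘(306917,28254) = (306917·188396089777+118·28254·17343265836, 306917·17343265836+28254·188396089777) = (115643925371868101,10645886241146970)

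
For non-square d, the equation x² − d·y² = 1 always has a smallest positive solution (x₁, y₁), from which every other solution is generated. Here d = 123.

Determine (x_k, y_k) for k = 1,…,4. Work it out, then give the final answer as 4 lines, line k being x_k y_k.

d=123: √d = [11; 11,22] (ℓ=2, even), read p_1/q_1
step 0: (11, 1)  from 11·(1,0) + (0,1)
step 1: (122, 11)  from 11·(11,1) + (1,0)
fundamental: x₁=122, y₁=11  (since 14884 − 123·121 = 1)
(122+11√123)^2 = 29767 + 2684√123
(122+11√123)^3 = 7263026 + 654885√123
(122+11√123)^4 = 1772148577 + 159789256√123

122 11
29767 2684
7263026 654885
1772148577 159789256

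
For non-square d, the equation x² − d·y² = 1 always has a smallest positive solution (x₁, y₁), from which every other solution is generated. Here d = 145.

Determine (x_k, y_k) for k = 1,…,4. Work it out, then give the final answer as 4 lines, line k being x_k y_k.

289 24
167041 13872
96549409 8017992
55805391361 4634385504

d=145: √d = [12; 24] (ℓ=1, odd), read p_1/q_1
a_0=12:  p_0=12·1+0=12,  q_0=12·0+1=1
a_1=24:  p_1=24·12+1=289,  q_1=24·1+0=24
→ (289, 24).  Check: 289²=83521, 145·24²=83520, difference 1.
(x_2, y_2) = (289·289 + 145·24·24, 289·24 + 24·289) = (167041, 13872)
(x_3, y_3) = (289·167041 + 145·24·13872, 289·13872 + 24·167041) = (96549409, 8017992)
(x_4, y_4) = (289·96549409 + 145·24·8017992, 289·8017992 + 24·96549409) = (55805391361, 4634385504)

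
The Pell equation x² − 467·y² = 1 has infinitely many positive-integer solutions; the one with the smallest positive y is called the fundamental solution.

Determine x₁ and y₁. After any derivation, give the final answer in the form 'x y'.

d=467: √d = [21; 1,1,1,1,3,…,1,1,42] (ℓ=14, even), read p_13/q_13
k=0  a_k=21  p_k/q_k = 21/1
k=1  a_k=1  p_k/q_k = 22/1
k=2  a_k=1  p_k/q_k = 43/2
…
k=4  a_k=1  p_k/q_k = 108/5
…
k=9  a_k=3  p_k/q_k = 275465/12747
k=10  a_k=1  p_k/q_k = 358232/16577
…
k=12  a_k=1  p_k/q_k = 991929/45901
k=13  a_k=1  p_k/q_k = 1625626/75225
→ (1625626, 75225).  Check: 1625626²=2642659891876, 467·75225²=2642659891875, difference 1.

1625626 75225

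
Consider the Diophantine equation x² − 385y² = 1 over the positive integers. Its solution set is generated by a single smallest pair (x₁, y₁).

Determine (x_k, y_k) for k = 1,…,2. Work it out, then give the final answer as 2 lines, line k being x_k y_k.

√385 = [19; 1,1,1,1,1,…,1,1,38, …], period ℓ=16 (even) → k=15
i=0: a=19 ⇒ p=19, q=1
…
i=2: a=1 ⇒ p=39, q=2
i=3: a=1 ⇒ p=59, q=3
i=4: a=1 ⇒ p=98, q=5
…
i=6: a=3 ⇒ p=569, q=29
…
i=10: a=3 ⇒ p=10262, q=523
i=11: a=1 ⇒ p=13009, q=663
i=12: a=1 ⇒ p=23271, q=1186
i=13: a=1 ⇒ p=36280, q=1849
i=14: a=1 ⇒ p=59551, q=3035
i=15: a=1 ⇒ p=95831, q=4884
fundamental: x₁=95831, y₁=4884  (since 9183580561 − 385·23853456 = 1)
(95831+4884√385)^2 = 18367161121 + 936077208√385

95831 4884
18367161121 936077208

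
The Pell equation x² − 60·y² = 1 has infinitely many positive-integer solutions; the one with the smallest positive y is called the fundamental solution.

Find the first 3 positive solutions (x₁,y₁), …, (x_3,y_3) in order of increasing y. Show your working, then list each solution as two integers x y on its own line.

31 4
1921 248
119071 15372

[7; 1,2,1,14] for √60; ℓ=4 ⇒ convergent index 3
k=0  a_k=7  p_k/q_k = 7/1
…
k=2  a_k=2  p_k/q_k = 23/3
k=3  a_k=1  p_k/q_k = 31/4
fundamental: x₁=31, y₁=4  (since 961 − 60·16 = 1)
(31+4√60)^2 = 1921 + 248√60
(31+4√60)^3 = 119071 + 15372√60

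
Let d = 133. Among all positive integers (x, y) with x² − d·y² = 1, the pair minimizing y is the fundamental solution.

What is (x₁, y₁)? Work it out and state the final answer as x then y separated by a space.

√133 = [11; 1,1,7,5,1,…,1,1,22, …], period ℓ=16 (even) → k=15
k=0  a_k=11  p_k/q_k = 11/1
…
k=2  a_k=1  p_k/q_k = 23/2
…
k=5  a_k=1  p_k/q_k = 1061/92
…
k=9  a_k=1  p_k/q_k = 10979/952
…
k=11  a_k=1  p_k/q_k = 29927/2595
…
k=13  a_k=7  p_k/q_k = 1210008/104921
k=14  a_k=1  p_k/q_k = 1378591/119539
k=15  a_k=1  p_k/q_k = 2588599/224460
→ (2588599, 224460).  Check: 2588599²=6700844782801, 133·224460²=6700844782800, difference 1.

2588599 224460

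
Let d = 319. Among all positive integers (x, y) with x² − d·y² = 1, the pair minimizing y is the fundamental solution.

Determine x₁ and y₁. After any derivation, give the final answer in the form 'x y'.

12901780 722361

d=319: √d = [17; 1,6,5,1,4,…,6,1,34] (ℓ=14, even), read p_13/q_13
i=0: a=17 ⇒ p=17, q=1
…
i=3: a=5 ⇒ p=643, q=36
i=4: a=1 ⇒ p=768, q=43
…
i=8: a=3 ⇒ p=58797, q=3292
…
i=12: a=6 ⇒ p=11102899, q=621643
i=13: a=1 ⇒ p=12901780, q=722361
→ (12901780, 722361).  Check: 12901780²=166455927168400, 319·722361²=166455927168399, difference 1.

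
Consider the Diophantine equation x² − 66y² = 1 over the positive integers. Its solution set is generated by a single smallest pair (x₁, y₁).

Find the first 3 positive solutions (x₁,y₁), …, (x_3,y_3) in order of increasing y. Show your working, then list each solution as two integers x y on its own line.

√66 = [8; 8,16, …], period ℓ=2 (even) → k=1
k=0  a_k=8  p_k/q_k = 8/1
k=1  a_k=8  p_k/q_k = 65/8
→ (65, 8).  Check: 65²=4225, 66·8²=4224, difference 1.
(65+8√66)^2 = 8449 + 1040√66
(65+8√66)^3 = 1098305 + 135192√66

65 8
8449 1040
1098305 135192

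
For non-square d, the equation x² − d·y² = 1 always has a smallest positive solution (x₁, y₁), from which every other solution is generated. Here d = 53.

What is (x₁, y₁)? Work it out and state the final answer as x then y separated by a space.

66249 9100

√53 → a₀=7, period (3,1,1,3,14); ℓ=5 odd so k=9
i=0: a=7 ⇒ p=7, q=1
…
i=2: a=1 ⇒ p=29, q=4
…
i=8: a=1 ⇒ p=18557, q=2549
i=9: a=3 ⇒ p=66249, q=9100
(x₁, y₁) = (66249, 9100);  66249² − 53·9100² = 1 ✓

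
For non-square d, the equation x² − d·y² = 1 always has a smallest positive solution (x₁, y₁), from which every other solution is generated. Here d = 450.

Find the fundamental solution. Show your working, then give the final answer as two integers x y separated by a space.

19601 924

[21; 4,1,2,4,2,1,4,42] for √450; ℓ=8 ⇒ convergent index 7
step 0: (21, 1)  from 21·(1,0) + (0,1)
…
step 2: (106, 5)  from 1·(85,4) + (21,1)
…
step 6: (4179, 197)  from 1·(2885,136) + (1294,61)
step 7: (19601, 924)  from 4·(4179,197) + (2885,136)
→ (19601, 924).  Check: 19601²=384199201, 450·924²=384199200, difference 1.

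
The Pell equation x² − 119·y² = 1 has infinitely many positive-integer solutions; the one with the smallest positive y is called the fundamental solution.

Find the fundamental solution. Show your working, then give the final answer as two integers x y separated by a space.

120 11

d=119: √d = [10; 1,9,1,20] (ℓ=4, even), read p_3/q_3
a_0=10:  p_0=10·1+0=10,  q_0=10·0+1=1
…
a_2=9:  p_2=9·11+10=109,  q_2=9·1+1=10
a_3=1:  p_3=1·109+11=120,  q_3=1·10+1=11
fundamental: x₁=120, y₁=11  (since 14400 − 119·121 = 1)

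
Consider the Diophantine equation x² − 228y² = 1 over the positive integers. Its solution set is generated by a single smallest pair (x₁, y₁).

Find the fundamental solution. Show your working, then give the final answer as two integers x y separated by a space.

d=228: √d = [15; 10,30] (ℓ=2, even), read p_1/q_1
k=0  a_k=15  p_k/q_k = 15/1
k=1  a_k=10  p_k/q_k = 151/10
(x₁, y₁) = (151, 10);  151² − 228·10² = 1 ✓

151 10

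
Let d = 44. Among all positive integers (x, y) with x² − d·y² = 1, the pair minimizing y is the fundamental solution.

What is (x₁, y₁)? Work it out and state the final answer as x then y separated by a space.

√44 = [6; 1,1,1,2,1,1,1,12, …], period ℓ=8 (even) → k=7
step 0: (6, 1)  from 6·(1,0) + (0,1)
step 1: (7, 1)  from 1·(6,1) + (1,0)
…
step 5: (73, 11)  from 1·(53,8) + (20,3)
step 6: (126, 19)  from 1·(73,11) + (53,8)
step 7: (199, 30)  from 1·(126,19) + (73,11)
(x₁, y₁) = (199, 30);  199² − 44·30² = 1 ✓

199 30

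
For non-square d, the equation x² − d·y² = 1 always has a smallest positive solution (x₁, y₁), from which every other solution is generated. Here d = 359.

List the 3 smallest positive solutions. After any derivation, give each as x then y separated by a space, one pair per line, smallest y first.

360 19
259199 13680
186622920 9849581

[18; 1,17,1,36] for √359; ℓ=4 ⇒ convergent index 3
k=0  a_k=18  p_k/q_k = 18/1
k=1  a_k=1  p_k/q_k = 19/1
k=2  a_k=17  p_k/q_k = 341/18
k=3  a_k=1  p_k/q_k = 360/19
→ (360, 19).  Check: 360²=129600, 359·19²=129599, difference 1.
(360+19√359)^2 = 259199 + 13680√359
(360+19√359)^3 = 186622920 + 9849581√359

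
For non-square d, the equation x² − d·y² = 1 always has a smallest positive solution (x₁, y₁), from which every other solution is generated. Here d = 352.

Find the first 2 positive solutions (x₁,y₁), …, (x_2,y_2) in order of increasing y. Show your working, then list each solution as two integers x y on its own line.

√352 = [18; 1,3,5,9,5,3,1,36, …], period ℓ=8 (even) → k=7
i=0: a=18 ⇒ p=18, q=1
…
i=6: a=3 ⇒ p=59118, q=3151
i=7: a=1 ⇒ p=77617, q=4137
fundamental: x₁=77617, y₁=4137  (since 6024398689 − 352·17114769 = 1)
(x_2, y_2) = (77617·77617 + 352·4137·4137, 77617·4137 + 4137·77617) = (12048797377, 642203058)

77617 4137
12048797377 642203058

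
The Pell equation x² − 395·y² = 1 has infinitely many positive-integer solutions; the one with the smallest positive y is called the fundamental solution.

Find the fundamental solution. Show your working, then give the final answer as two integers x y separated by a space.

159 8

[19; 1,6,1,38] for √395; ℓ=4 ⇒ convergent index 3
i=0: a=19 ⇒ p=19, q=1
…
i=2: a=6 ⇒ p=139, q=7
i=3: a=1 ⇒ p=159, q=8
(x₁, y₁) = (159, 8);  159² − 395·8² = 1 ✓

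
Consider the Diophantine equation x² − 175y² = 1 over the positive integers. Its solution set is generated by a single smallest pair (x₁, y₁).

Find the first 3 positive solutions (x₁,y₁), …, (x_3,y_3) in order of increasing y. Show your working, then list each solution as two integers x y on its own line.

√175 → a₀=13, period (4,2,1,2,4,26); ℓ=6 even so k=5
step 0: (13, 1)  from 13·(1,0) + (0,1)
step 1: (53, 4)  from 4·(13,1) + (1,0)
…
step 3: (172, 13)  from 1·(119,9) + (53,4)
step 4: (463, 35)  from 2·(172,13) + (119,9)
step 5: (2024, 153)  from 4·(463,35) + (172,13)
(x₁, y₁) = (2024, 153);  2024² − 175·153² = 1 ✓
k=2:  x_2 = 2024·2024+175·153·153 = 8193151,  y_2 = 2024·153+153·2024 = 619344
k=3:  x_3 = 2024·8193151+175·153·619344 = 33165873224,  y_3 = 2024·619344+153·8193151 = 2507104359

2024 153
8193151 619344
33165873224 2507104359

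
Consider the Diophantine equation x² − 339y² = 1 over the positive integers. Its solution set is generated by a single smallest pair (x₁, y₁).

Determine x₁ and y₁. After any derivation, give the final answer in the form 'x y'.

97970 5321

√339 → a₀=18, period (2,2,2,1,17,1,2,2,2,36); ℓ=10 even so k=9
k=0  a_k=18  p_k/q_k = 18/1
…
k=7  a_k=2  p_k/q_k = 17252/937
k=8  a_k=2  p_k/q_k = 40359/2192
k=9  a_k=2  p_k/q_k = 97970/5321
(x₁, y₁) = (97970, 5321);  97970² − 339·5321² = 1 ✓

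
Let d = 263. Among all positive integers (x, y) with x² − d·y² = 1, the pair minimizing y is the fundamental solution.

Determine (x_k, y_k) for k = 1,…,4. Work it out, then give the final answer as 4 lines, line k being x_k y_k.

139128 8579
38713200767 2387158224
10772180392483224 664241098768765
2997423827252098776577 184829071176614315616

√263 = [16; 4,1,1,1,1,15,1,1,1,1,4,32, …], period ℓ=12 (even) → k=11
k=0  a_k=16  p_k/q_k = 16/1
…
k=2  a_k=1  p_k/q_k = 81/5
…
k=10  a_k=1  p_k/q_k = 30229/1864
k=11  a_k=4  p_k/q_k = 139128/8579
→ (139128, 8579).  Check: 139128²=19356600384, 263·8579²=19356600383, difference 1.
(x_2, y_2) = (139128·139128 + 263·8579·8579, 139128·8579 + 8579·139128) = (38713200767, 2387158224)
(x_3, y_3) = (139128·38713200767 + 263·8579·2387158224, 139128·2387158224 + 8579·38713200767) = (10772180392483224, 664241098768765)
(x_4, y_4) = (139128·10772180392483224 + 263·8579·664241098768765, 139128·664241098768765 + 8579·10772180392483224) = (2997423827252098776577, 184829071176614315616)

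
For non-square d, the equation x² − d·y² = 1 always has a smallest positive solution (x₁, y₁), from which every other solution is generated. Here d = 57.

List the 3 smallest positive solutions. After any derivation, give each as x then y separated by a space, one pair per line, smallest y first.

√57 = [7; 1,1,4,1,1,14, …], period ℓ=6 (even) → k=5
step 0: (7, 1)  from 7·(1,0) + (0,1)
…
step 2: (15, 2)  from 1·(8,1) + (7,1)
…
step 4: (83, 11)  from 1·(68,9) + (15,2)
step 5: (151, 20)  from 1·(83,11) + (68,9)
fundamental: x₁=151, y₁=20  (since 22801 − 57·400 = 1)
(x_2, y_2) = (151·151 + 57·20·20, 151·20 + 20·151) = (45601, 6040)
(x_3, y_3) = (151·45601 + 57·20·6040, 151·6040 + 20·45601) = (13771351, 1824060)

151 20
45601 6040
13771351 1824060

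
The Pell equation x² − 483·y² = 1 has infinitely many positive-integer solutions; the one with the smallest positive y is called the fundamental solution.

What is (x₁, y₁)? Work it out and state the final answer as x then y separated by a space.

d=483: √d = [21; 1,42] (ℓ=2, even), read p_1/q_1
a_0=21:  p_0=21·1+0=21,  q_0=21·0+1=1
a_1=1:  p_1=1·21+1=22,  q_1=1·1+0=1
→ (22, 1).  Check: 22²=484, 483·1²=483, difference 1.

22 1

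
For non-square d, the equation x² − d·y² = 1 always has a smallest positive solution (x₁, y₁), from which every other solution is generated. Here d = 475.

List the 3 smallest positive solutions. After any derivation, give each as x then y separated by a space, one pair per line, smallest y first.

57799 2652
6681448801 306565896
772362118440199 35438404443156

d=475: √d = [21; 1,3,1,6,2,6,1,3,1,42] (ℓ=10, even), read p_9/q_9
k=0  a_k=21  p_k/q_k = 21/1
…
k=6  a_k=6  p_k/q_k = 10287/472
…
k=8  a_k=3  p_k/q_k = 45921/2107
k=9  a_k=1  p_k/q_k = 57799/2652
(x₁, y₁) = (57799, 2652);  57799² − 475·2652² = 1 ✓
(57799+2652√475)^2 = 6681448801 + 306565896√475
(57799+2652√475)^3 = 772362118440199 + 35438404443156√475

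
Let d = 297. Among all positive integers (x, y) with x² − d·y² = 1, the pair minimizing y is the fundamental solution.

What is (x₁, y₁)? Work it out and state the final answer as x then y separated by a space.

48599 2820

d=297: √d = [17; 4,3,1,1,2,1,1,3,4,34] (ℓ=10, even), read p_9/q_9
k=0  a_k=17  p_k/q_k = 17/1
k=1  a_k=4  p_k/q_k = 69/4
k=2  a_k=3  p_k/q_k = 224/13
k=3  a_k=1  p_k/q_k = 293/17
k=4  a_k=1  p_k/q_k = 517/30
k=5  a_k=2  p_k/q_k = 1327/77
k=6  a_k=1  p_k/q_k = 1844/107
…
k=8  a_k=3  p_k/q_k = 11357/659
k=9  a_k=4  p_k/q_k = 48599/2820
(x₁, y₁) = (48599, 2820);  48599² − 297·2820² = 1 ✓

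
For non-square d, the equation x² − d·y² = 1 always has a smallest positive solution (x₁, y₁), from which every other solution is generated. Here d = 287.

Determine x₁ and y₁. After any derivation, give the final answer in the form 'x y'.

288 17

d=287: √d = [16; 1,15,1,32] (ℓ=4, even), read p_3/q_3
a_0=16:  p_0=16·1+0=16,  q_0=16·0+1=1
…
a_2=15:  p_2=15·17+16=271,  q_2=15·1+1=16
a_3=1:  p_3=1·271+17=288,  q_3=1·16+1=17
(x₁, y₁) = (288, 17);  288² − 287·17² = 1 ✓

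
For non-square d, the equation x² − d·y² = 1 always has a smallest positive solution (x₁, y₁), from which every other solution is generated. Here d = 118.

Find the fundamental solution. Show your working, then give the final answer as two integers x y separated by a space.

d=118: √d = [10; 1,6,3,2,10,2,3,6,1,20] (ℓ=10, even), read p_9/q_9
k=0  a_k=10  p_k/q_k = 10/1
…
k=2  a_k=6  p_k/q_k = 76/7
k=3  a_k=3  p_k/q_k = 239/22
k=4  a_k=2  p_k/q_k = 554/51
k=5  a_k=10  p_k/q_k = 5779/532
…
k=7  a_k=3  p_k/q_k = 42115/3877
k=8  a_k=6  p_k/q_k = 264802/24377
k=9  a_k=1  p_k/q_k = 306917/28254
→ (306917, 28254).  Check: 306917²=94198044889, 118·28254²=94198044888, difference 1.

306917 28254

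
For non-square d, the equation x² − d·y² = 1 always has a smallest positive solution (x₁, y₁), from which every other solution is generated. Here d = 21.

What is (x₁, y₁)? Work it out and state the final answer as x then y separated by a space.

d=21: √d = [4; 1,1,2,1,1,8] (ℓ=6, even), read p_5/q_5
k=0  a_k=4  p_k/q_k = 4/1
…
k=4  a_k=1  p_k/q_k = 32/7
k=5  a_k=1  p_k/q_k = 55/12
→ (55, 12).  Check: 55²=3025, 21·12²=3024, difference 1.

55 12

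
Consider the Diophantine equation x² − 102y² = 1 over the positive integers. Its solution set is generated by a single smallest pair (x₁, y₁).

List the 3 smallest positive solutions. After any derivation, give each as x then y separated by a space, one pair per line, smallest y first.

101 10
20401 2020
4120901 408030

[10; 10,20] for √102; ℓ=2 ⇒ convergent index 1
k=0  a_k=10  p_k/q_k = 10/1
k=1  a_k=10  p_k/q_k = 101/10
→ (101, 10).  Check: 101²=10201, 102·10²=10200, difference 1.
n=2: (101,10)∘(101,10) = (101·101+102·10·10, 101·10+10·101) = (20401,2020)
n=3: (20401,2020)∘(101,10) = (101·20401+102·10·2020, 101·2020+10·20401) = (4120901,408030)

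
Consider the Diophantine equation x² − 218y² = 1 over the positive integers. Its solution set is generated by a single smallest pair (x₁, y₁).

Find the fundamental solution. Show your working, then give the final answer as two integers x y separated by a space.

126003 8534

√218 → a₀=14, period (1,3,3,1,28); ℓ=5 odd so k=9
a_0=14:  p_0=14·1+0=14,  q_0=14·0+1=1
a_1=1:  p_1=1·14+1=15,  q_1=1·1+0=1
a_2=3:  p_2=3·15+14=59,  q_2=3·1+1=4
a_3=3:  p_3=3·59+15=192,  q_3=3·4+1=13
a_4=1:  p_4=1·192+59=251,  q_4=1·13+4=17
a_5=28:  p_5=28·251+192=7220,  q_5=28·17+13=489
a_6=1:  p_6=1·7220+251=7471,  q_6=1·489+17=506
a_7=3:  p_7=3·7471+7220=29633,  q_7=3·506+489=2007
a_8=3:  p_8=3·29633+7471=96370,  q_8=3·2007+506=6527
a_9=1:  p_9=1·96370+29633=126003,  q_9=1·6527+2007=8534
→ (126003, 8534).  Check: 126003²=15876756009, 218·8534²=15876756008, difference 1.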